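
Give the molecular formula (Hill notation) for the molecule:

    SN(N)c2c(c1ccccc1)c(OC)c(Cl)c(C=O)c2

Heavy atoms from the SMILES: 14 C, 1 Cl, 2 N, 2 O, 1 S.
Implicit hydrogens by atom environment:
  6 × C (aromatic): 1 H each → 6
  6 × C (aromatic): no H
  2 × O: no H
  1 × C: 3 H
  1 × C: 1 H
  1 × Cl: no H
  1 × N: 2 H
  1 × N: no H
  1 × S: 1 H
  Total hydrogens = 13.
Molecular formula: C14H13ClN2O2S

C14H13ClN2O2S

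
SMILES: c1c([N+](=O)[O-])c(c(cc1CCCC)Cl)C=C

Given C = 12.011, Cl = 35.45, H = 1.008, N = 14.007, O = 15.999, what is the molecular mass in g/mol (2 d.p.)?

239.70

Molecular formula: C12H14ClNO2.
M = 12×12.011 + 1×35.45 + 14×1.008 + 1×14.007 + 2×15.999 = 239.70 g/mol.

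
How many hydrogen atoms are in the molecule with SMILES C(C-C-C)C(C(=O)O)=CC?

Hydrogens are implicit in SMILES; fill each atom to its normal valence:
  3 × C: 2 H each → 6
  2 × C: 3 H each → 6
  2 × C: no H
  1 × C: 1 H
  1 × O: 1 H
  1 × O: no H
  Total hydrogens = 14.

14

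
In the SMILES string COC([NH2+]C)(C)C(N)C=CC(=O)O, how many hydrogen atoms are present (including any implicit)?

17

Hydrogens are implicit in SMILES; fill each atom to its normal valence:
  3 × C: 3 H each → 9
  3 × C: 1 H each → 3
  2 × C: no H
  2 × O: no H
  1 × N: 2 H
  1 × N (charge +1): 2 H
  1 × O: 1 H
  Total hydrogens = 17.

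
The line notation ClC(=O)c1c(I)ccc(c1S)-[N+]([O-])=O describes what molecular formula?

Heavy atoms from the SMILES: 7 C, 1 Cl, 1 I, 1 N, 3 O, 1 S.
Implicit hydrogens by atom environment:
  4 × C (aromatic): no H
  2 × C (aromatic): 1 H each → 2
  2 × O: no H
  1 × C: no H
  1 × Cl: no H
  1 × I: no H
  1 × N (charge +1): no H
  1 × O (charge -1): no H
  1 × S: 1 H
  Total hydrogens = 3.
Molecular formula: C7H3ClINO3S

C7H3ClINO3S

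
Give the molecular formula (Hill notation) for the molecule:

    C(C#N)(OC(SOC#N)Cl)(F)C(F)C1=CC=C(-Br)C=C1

Heavy atoms from the SMILES: 1 Br, 11 C, 1 Cl, 2 F, 2 N, 2 O, 1 S.
Implicit hydrogens by atom environment:
  4 × C (aromatic): 1 H each → 4
  3 × C: no H
  2 × C: 1 H each → 2
  2 × C (aromatic): no H
  2 × F: no H
  2 × N: no H
  2 × O: no H
  1 × Br: no H
  1 × Cl: no H
  1 × S: no H
  Total hydrogens = 6.
Molecular formula: C11H6BrClF2N2O2S

C11H6BrClF2N2O2S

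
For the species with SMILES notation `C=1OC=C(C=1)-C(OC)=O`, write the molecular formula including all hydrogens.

Heavy atoms from the SMILES: 6 C, 3 O.
Implicit hydrogens by atom environment:
  3 × C (aromatic): 1 H each → 3
  2 × O: no H
  1 × C: 3 H
  1 × C (aromatic): no H
  1 × C: no H
  1 × O (aromatic): no H
  Total hydrogens = 6.
Molecular formula: C6H6O3

C6H6O3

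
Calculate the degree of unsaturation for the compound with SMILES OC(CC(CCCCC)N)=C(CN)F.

1

Molecular formula from the SMILES: C10H21FN2O.
DoU = (2C + 2 + N − H − X)/2 = (2·10 + 2 + 2 − 21 − 1)/2 = 2/2 = 1.
(Structurally: 0 ring(s) + 1 π bond(s) = 1.)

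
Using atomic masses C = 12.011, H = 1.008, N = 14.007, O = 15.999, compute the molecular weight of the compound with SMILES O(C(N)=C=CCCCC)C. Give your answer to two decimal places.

Molecular formula: C8H15NO.
M = 8×12.011 + 15×1.008 + 1×14.007 + 1×15.999 = 141.21 g/mol.

141.21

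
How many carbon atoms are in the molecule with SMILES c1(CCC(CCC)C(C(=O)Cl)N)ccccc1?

14

The symbol for carbon appears 14 times in the SMILES. Lowercase c denotes aromatic carbon and counts toward C.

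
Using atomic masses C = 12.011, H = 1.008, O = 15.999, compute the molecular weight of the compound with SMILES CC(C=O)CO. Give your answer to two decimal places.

Molecular formula: C4H8O2.
M = 4×12.011 + 8×1.008 + 2×15.999 = 88.11 g/mol.

88.11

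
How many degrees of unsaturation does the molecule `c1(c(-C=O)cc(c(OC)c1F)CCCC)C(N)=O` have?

Molecular formula from the SMILES: C13H16FNO3.
DoU = (2C + 2 + N − H − X)/2 = (2·13 + 2 + 1 − 16 − 1)/2 = 12/2 = 6.
(Structurally: 1 ring(s) + 5 π bond(s) = 6.)

6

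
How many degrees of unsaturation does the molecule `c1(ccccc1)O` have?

Molecular formula from the SMILES: C6H6O.
DoU = (2C + 2 + N − H − X)/2 = (2·6 + 2 + 0 − 6 − 0)/2 = 8/2 = 4.
(Structurally: 1 ring(s) + 3 π bond(s) = 4.)

4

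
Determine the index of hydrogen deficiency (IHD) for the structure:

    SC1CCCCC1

1

Molecular formula from the SMILES: C6H12S.
DoU = (2C + 2 + N − H − X)/2 = (2·6 + 2 + 0 − 12 − 0)/2 = 2/2 = 1.
(Structurally: 1 ring(s) + 0 π bond(s) = 1.)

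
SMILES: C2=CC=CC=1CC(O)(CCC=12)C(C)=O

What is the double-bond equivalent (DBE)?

Molecular formula from the SMILES: C12H14O2.
DoU = (2C + 2 + N − H − X)/2 = (2·12 + 2 + 0 − 14 − 0)/2 = 12/2 = 6.
(Structurally: 2 ring(s) + 4 π bond(s) = 6.)

6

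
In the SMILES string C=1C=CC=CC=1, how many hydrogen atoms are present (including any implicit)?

6

Hydrogens are implicit in SMILES; fill each atom to its normal valence:
  6 × C (aromatic): 1 H each → 6
  Total hydrogens = 6.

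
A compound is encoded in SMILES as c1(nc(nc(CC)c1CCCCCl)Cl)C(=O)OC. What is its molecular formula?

C12H16Cl2N2O2

Heavy atoms from the SMILES: 12 C, 2 Cl, 2 N, 2 O.
Implicit hydrogens by atom environment:
  5 × C: 2 H each → 10
  4 × C (aromatic): no H
  2 × C: 3 H each → 6
  2 × Cl: no H
  2 × N (aromatic): no H
  2 × O: no H
  1 × C: no H
  Total hydrogens = 16.
Molecular formula: C12H16Cl2N2O2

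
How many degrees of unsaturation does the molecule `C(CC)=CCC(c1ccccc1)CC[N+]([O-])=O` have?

6

Molecular formula from the SMILES: C14H19NO2.
DoU = (2C + 2 + N − H − X)/2 = (2·14 + 2 + 1 − 19 − 0)/2 = 12/2 = 6.
(Structurally: 1 ring(s) + 5 π bond(s) = 6.)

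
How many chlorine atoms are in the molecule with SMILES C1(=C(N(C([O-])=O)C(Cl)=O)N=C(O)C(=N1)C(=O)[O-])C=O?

1

The symbol for chlorine appears 1 time in the SMILES.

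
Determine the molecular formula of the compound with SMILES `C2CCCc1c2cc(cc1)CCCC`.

C14H20

Heavy atoms from the SMILES: 14 C.
Implicit hydrogens by atom environment:
  7 × C: 2 H each → 14
  3 × C (aromatic): 1 H each → 3
  3 × C (aromatic): no H
  1 × C: 3 H
  Total hydrogens = 20.
Molecular formula: C14H20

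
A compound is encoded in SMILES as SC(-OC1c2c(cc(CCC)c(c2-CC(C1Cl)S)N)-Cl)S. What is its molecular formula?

C14H19Cl2NOS3

Heavy atoms from the SMILES: 14 C, 2 Cl, 1 N, 1 O, 3 S.
Implicit hydrogens by atom environment:
  5 × C (aromatic): no H
  4 × C: 1 H each → 4
  3 × C: 2 H each → 6
  3 × S: 1 H each → 3
  2 × Cl: no H
  1 × C: 3 H
  1 × C (aromatic): 1 H
  1 × N: 2 H
  1 × O: no H
  Total hydrogens = 19.
Molecular formula: C14H19Cl2NOS3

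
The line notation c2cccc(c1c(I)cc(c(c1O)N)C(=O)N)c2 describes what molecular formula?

Heavy atoms from the SMILES: 13 C, 1 I, 2 N, 2 O.
Implicit hydrogens by atom environment:
  6 × C (aromatic): 1 H each → 6
  6 × C (aromatic): no H
  2 × N: 2 H each → 4
  1 × C: no H
  1 × I: no H
  1 × O: 1 H
  1 × O: no H
  Total hydrogens = 11.
Molecular formula: C13H11IN2O2

C13H11IN2O2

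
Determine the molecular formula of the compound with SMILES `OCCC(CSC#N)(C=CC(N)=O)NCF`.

Heavy atoms from the SMILES: 9 C, 1 F, 3 N, 2 O, 1 S.
Implicit hydrogens by atom environment:
  4 × C: 2 H each → 8
  3 × C: no H
  2 × C: 1 H each → 2
  1 × F: no H
  1 × N: 2 H
  1 × N: 1 H
  1 × N: no H
  1 × O: 1 H
  1 × O: no H
  1 × S: no H
  Total hydrogens = 14.
Molecular formula: C9H14FN3O2S

C9H14FN3O2S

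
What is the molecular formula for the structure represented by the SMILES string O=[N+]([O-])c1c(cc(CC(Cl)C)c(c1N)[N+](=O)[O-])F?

Heavy atoms from the SMILES: 9 C, 1 Cl, 1 F, 3 N, 4 O.
Implicit hydrogens by atom environment:
  5 × C (aromatic): no H
  2 × N (charge +1): no H
  2 × O: no H
  2 × O (charge -1): no H
  1 × C: 3 H
  1 × C: 2 H
  1 × C (aromatic): 1 H
  1 × C: 1 H
  1 × Cl: no H
  1 × F: no H
  1 × N: 2 H
  Total hydrogens = 9.
Molecular formula: C9H9ClFN3O4

C9H9ClFN3O4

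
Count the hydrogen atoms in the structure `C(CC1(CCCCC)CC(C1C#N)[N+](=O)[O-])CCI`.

23

Hydrogens are implicit in SMILES; fill each atom to its normal valence:
  9 × C: 2 H each → 18
  2 × C: 1 H each → 2
  2 × C: no H
  1 × C: 3 H
  1 × I: no H
  1 × N: no H
  1 × N (charge +1): no H
  1 × O: no H
  1 × O (charge -1): no H
  Total hydrogens = 23.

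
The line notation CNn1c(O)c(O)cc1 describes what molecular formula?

C5H8N2O2

Heavy atoms from the SMILES: 5 C, 2 N, 2 O.
Implicit hydrogens by atom environment:
  2 × C (aromatic): 1 H each → 2
  2 × C (aromatic): no H
  2 × O: 1 H each → 2
  1 × C: 3 H
  1 × N: 1 H
  1 × N (aromatic): no H
  Total hydrogens = 8.
Molecular formula: C5H8N2O2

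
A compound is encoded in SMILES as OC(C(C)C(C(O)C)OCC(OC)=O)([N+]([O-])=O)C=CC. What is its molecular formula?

C12H21NO7

Heavy atoms from the SMILES: 12 C, 1 N, 7 O.
Implicit hydrogens by atom environment:
  5 × C: 1 H each → 5
  4 × C: 3 H each → 12
  4 × O: no H
  2 × C: no H
  2 × O: 1 H each → 2
  1 × C: 2 H
  1 × N (charge +1): no H
  1 × O (charge -1): no H
  Total hydrogens = 21.
Molecular formula: C12H21NO7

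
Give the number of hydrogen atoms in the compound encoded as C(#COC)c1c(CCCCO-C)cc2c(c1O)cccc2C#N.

19

Hydrogens are implicit in SMILES; fill each atom to its normal valence:
  6 × C (aromatic): no H
  4 × C: 2 H each → 8
  4 × C (aromatic): 1 H each → 4
  3 × C: no H
  2 × C: 3 H each → 6
  2 × O: no H
  1 × N: no H
  1 × O: 1 H
  Total hydrogens = 19.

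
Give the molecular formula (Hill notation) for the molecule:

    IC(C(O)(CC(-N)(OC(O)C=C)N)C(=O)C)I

Heavy atoms from the SMILES: 9 C, 2 I, 2 N, 4 O.
Implicit hydrogens by atom environment:
  3 × C: 1 H each → 3
  3 × C: no H
  2 × C: 2 H each → 4
  2 × I: no H
  2 × N: 2 H each → 4
  2 × O: 1 H each → 2
  2 × O: no H
  1 × C: 3 H
  Total hydrogens = 16.
Molecular formula: C9H16I2N2O4

C9H16I2N2O4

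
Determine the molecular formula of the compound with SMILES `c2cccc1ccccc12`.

C10H8

Heavy atoms from the SMILES: 10 C.
Implicit hydrogens by atom environment:
  8 × C (aromatic): 1 H each → 8
  2 × C (aromatic): no H
  Total hydrogens = 8.
Molecular formula: C10H8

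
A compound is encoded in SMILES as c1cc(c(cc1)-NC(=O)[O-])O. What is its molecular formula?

C7H6NO3-

Heavy atoms from the SMILES: 7 C, 1 N, 3 O.
Implicit hydrogens by atom environment:
  4 × C (aromatic): 1 H each → 4
  2 × C (aromatic): no H
  1 × C: no H
  1 × N: 1 H
  1 × O: 1 H
  1 × O: no H
  1 × O (charge -1): no H
  Total hydrogens = 6.
Net charge -1.
Molecular formula: C7H6NO3-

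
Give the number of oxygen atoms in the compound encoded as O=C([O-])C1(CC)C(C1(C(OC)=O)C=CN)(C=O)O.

The symbol for oxygen appears 6 times in the SMILES.

6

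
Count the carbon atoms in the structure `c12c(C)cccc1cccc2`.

The symbol for carbon appears 11 times in the SMILES. Lowercase c denotes aromatic carbon and counts toward C.

11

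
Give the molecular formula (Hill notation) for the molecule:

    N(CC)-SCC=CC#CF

Heavy atoms from the SMILES: 7 C, 1 F, 1 N, 1 S.
Implicit hydrogens by atom environment:
  2 × C: 2 H each → 4
  2 × C: 1 H each → 2
  2 × C: no H
  1 × C: 3 H
  1 × F: no H
  1 × N: 1 H
  1 × S: no H
  Total hydrogens = 10.
Molecular formula: C7H10FNS

C7H10FNS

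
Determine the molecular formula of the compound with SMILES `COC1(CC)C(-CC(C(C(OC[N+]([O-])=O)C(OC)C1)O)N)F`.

Heavy atoms from the SMILES: 13 C, 1 F, 2 N, 6 O.
Implicit hydrogens by atom environment:
  5 × C: 1 H each → 5
  4 × C: 2 H each → 8
  4 × O: no H
  3 × C: 3 H each → 9
  1 × C: no H
  1 × F: no H
  1 × N: 2 H
  1 × N (charge +1): no H
  1 × O: 1 H
  1 × O (charge -1): no H
  Total hydrogens = 25.
Molecular formula: C13H25FN2O6

C13H25FN2O6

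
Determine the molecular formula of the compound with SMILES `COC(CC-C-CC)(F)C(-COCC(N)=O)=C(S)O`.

C12H22FNO4S

Heavy atoms from the SMILES: 12 C, 1 F, 1 N, 4 O, 1 S.
Implicit hydrogens by atom environment:
  6 × C: 2 H each → 12
  4 × C: no H
  3 × O: no H
  2 × C: 3 H each → 6
  1 × F: no H
  1 × N: 2 H
  1 × O: 1 H
  1 × S: 1 H
  Total hydrogens = 22.
Molecular formula: C12H22FNO4S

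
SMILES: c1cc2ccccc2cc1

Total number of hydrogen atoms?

Hydrogens are implicit in SMILES; fill each atom to its normal valence:
  8 × C (aromatic): 1 H each → 8
  2 × C (aromatic): no H
  Total hydrogens = 8.

8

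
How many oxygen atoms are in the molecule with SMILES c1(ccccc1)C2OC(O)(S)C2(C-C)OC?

The symbol for oxygen appears 3 times in the SMILES.

3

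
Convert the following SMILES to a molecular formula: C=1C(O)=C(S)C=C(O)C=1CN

C7H9NO2S

Heavy atoms from the SMILES: 7 C, 1 N, 2 O, 1 S.
Implicit hydrogens by atom environment:
  4 × C (aromatic): no H
  2 × C (aromatic): 1 H each → 2
  2 × O: 1 H each → 2
  1 × C: 2 H
  1 × N: 2 H
  1 × S: 1 H
  Total hydrogens = 9.
Molecular formula: C7H9NO2S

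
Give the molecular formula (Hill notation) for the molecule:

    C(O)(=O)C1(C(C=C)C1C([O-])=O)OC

C8H9O5-

Heavy atoms from the SMILES: 8 C, 5 O.
Implicit hydrogens by atom environment:
  3 × C: 1 H each → 3
  3 × C: no H
  3 × O: no H
  1 × C: 3 H
  1 × C: 2 H
  1 × O: 1 H
  1 × O (charge -1): no H
  Total hydrogens = 9.
Net charge -1.
Molecular formula: C8H9O5-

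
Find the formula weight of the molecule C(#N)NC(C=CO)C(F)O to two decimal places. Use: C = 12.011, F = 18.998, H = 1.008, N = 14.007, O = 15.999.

146.12

Molecular formula: C5H7FN2O2.
M = 5×12.011 + 1×18.998 + 7×1.008 + 2×14.007 + 2×15.999 = 146.12 g/mol.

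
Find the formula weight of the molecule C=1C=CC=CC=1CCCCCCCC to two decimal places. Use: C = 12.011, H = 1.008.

Molecular formula: C14H22.
M = 14×12.011 + 22×1.008 = 190.33 g/mol.

190.33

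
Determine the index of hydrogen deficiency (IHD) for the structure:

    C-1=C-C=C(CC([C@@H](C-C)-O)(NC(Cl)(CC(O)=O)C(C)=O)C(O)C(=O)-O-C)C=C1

7

Molecular formula from the SMILES: C19H26ClNO7.
DoU = (2C + 2 + N − H − X)/2 = (2·19 + 2 + 1 − 26 − 1)/2 = 14/2 = 7.
(Structurally: 1 ring(s) + 6 π bond(s) = 7.)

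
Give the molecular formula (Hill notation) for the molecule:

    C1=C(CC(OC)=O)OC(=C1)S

Heavy atoms from the SMILES: 7 C, 3 O, 1 S.
Implicit hydrogens by atom environment:
  2 × C (aromatic): 1 H each → 2
  2 × C (aromatic): no H
  2 × O: no H
  1 × C: 3 H
  1 × C: 2 H
  1 × C: no H
  1 × O (aromatic): no H
  1 × S: 1 H
  Total hydrogens = 8.
Molecular formula: C7H8O3S

C7H8O3S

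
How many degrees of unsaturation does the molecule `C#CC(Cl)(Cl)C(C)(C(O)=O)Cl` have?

3

Molecular formula from the SMILES: C6H5Cl3O2.
DoU = (2C + 2 + N − H − X)/2 = (2·6 + 2 + 0 − 5 − 3)/2 = 6/2 = 3.
(Structurally: 0 ring(s) + 3 π bond(s) = 3.)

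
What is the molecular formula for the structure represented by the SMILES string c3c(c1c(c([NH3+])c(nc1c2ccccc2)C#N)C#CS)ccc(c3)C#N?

Heavy atoms from the SMILES: 21 C, 4 N, 1 S.
Implicit hydrogens by atom environment:
  9 × C (aromatic): 1 H each → 9
  8 × C (aromatic): no H
  4 × C: no H
  2 × N: no H
  1 × N (charge +1): 3 H
  1 × N (aromatic): no H
  1 × S: 1 H
  Total hydrogens = 13.
Net charge +1.
Molecular formula: C21H13N4S+

C21H13N4S+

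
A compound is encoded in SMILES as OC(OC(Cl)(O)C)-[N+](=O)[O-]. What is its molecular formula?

Heavy atoms from the SMILES: 3 C, 1 Cl, 1 N, 5 O.
Implicit hydrogens by atom environment:
  2 × O: 1 H each → 2
  2 × O: no H
  1 × C: 3 H
  1 × C: 1 H
  1 × C: no H
  1 × Cl: no H
  1 × N (charge +1): no H
  1 × O (charge -1): no H
  Total hydrogens = 6.
Molecular formula: C3H6ClNO5

C3H6ClNO5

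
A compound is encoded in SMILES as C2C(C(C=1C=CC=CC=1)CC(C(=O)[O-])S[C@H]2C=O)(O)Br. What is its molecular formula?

Heavy atoms from the SMILES: 1 Br, 14 C, 4 O, 1 S.
Implicit hydrogens by atom environment:
  5 × C (aromatic): 1 H each → 5
  4 × C: 1 H each → 4
  2 × C: 2 H each → 4
  2 × C: no H
  2 × O: no H
  1 × Br: no H
  1 × C (aromatic): no H
  1 × O: 1 H
  1 × O (charge -1): no H
  1 × S: no H
  Total hydrogens = 14.
Net charge -1.
Molecular formula: C14H14BrO4S-

C14H14BrO4S-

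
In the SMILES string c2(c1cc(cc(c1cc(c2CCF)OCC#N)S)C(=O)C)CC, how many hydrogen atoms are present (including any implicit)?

18

Hydrogens are implicit in SMILES; fill each atom to its normal valence:
  7 × C (aromatic): no H
  4 × C: 2 H each → 8
  3 × C (aromatic): 1 H each → 3
  2 × C: 3 H each → 6
  2 × C: no H
  2 × O: no H
  1 × F: no H
  1 × N: no H
  1 × S: 1 H
  Total hydrogens = 18.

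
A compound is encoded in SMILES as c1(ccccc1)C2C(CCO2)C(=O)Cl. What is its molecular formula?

C11H11ClO2

Heavy atoms from the SMILES: 11 C, 1 Cl, 2 O.
Implicit hydrogens by atom environment:
  5 × C (aromatic): 1 H each → 5
  2 × C: 2 H each → 4
  2 × C: 1 H each → 2
  2 × O: no H
  1 × C (aromatic): no H
  1 × C: no H
  1 × Cl: no H
  Total hydrogens = 11.
Molecular formula: C11H11ClO2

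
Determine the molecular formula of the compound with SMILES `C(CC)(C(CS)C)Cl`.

Heavy atoms from the SMILES: 6 C, 1 Cl, 1 S.
Implicit hydrogens by atom environment:
  2 × C: 3 H each → 6
  2 × C: 2 H each → 4
  2 × C: 1 H each → 2
  1 × Cl: no H
  1 × S: 1 H
  Total hydrogens = 13.
Molecular formula: C6H13ClS

C6H13ClS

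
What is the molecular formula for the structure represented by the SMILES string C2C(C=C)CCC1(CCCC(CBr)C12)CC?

C15H25Br

Heavy atoms from the SMILES: 1 Br, 15 C.
Implicit hydrogens by atom environment:
  9 × C: 2 H each → 18
  4 × C: 1 H each → 4
  1 × Br: no H
  1 × C: 3 H
  1 × C: no H
  Total hydrogens = 25.
Molecular formula: C15H25Br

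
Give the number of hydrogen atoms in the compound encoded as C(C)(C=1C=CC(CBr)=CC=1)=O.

9

Hydrogens are implicit in SMILES; fill each atom to its normal valence:
  4 × C (aromatic): 1 H each → 4
  2 × C (aromatic): no H
  1 × Br: no H
  1 × C: 3 H
  1 × C: 2 H
  1 × C: no H
  1 × O: no H
  Total hydrogens = 9.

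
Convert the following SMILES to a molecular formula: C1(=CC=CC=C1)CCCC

C10H14

Heavy atoms from the SMILES: 10 C.
Implicit hydrogens by atom environment:
  5 × C (aromatic): 1 H each → 5
  3 × C: 2 H each → 6
  1 × C: 3 H
  1 × C (aromatic): no H
  Total hydrogens = 14.
Molecular formula: C10H14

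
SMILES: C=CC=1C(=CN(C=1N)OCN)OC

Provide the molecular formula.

C8H13N3O2

Heavy atoms from the SMILES: 8 C, 3 N, 2 O.
Implicit hydrogens by atom environment:
  3 × C (aromatic): no H
  2 × C: 2 H each → 4
  2 × N: 2 H each → 4
  2 × O: no H
  1 × C: 3 H
  1 × C (aromatic): 1 H
  1 × C: 1 H
  1 × N (aromatic): no H
  Total hydrogens = 13.
Molecular formula: C8H13N3O2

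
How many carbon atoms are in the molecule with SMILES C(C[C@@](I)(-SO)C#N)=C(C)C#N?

The symbol for carbon appears 7 times in the SMILES.

7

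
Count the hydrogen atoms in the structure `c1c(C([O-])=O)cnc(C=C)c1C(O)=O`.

Hydrogens are implicit in SMILES; fill each atom to its normal valence:
  3 × C (aromatic): no H
  2 × C (aromatic): 1 H each → 2
  2 × C: no H
  2 × O: no H
  1 × C: 2 H
  1 × C: 1 H
  1 × N (aromatic): no H
  1 × O: 1 H
  1 × O (charge -1): no H
  Total hydrogens = 6.

6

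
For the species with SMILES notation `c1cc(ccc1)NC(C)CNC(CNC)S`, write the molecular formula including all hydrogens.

Heavy atoms from the SMILES: 12 C, 3 N, 1 S.
Implicit hydrogens by atom environment:
  5 × C (aromatic): 1 H each → 5
  3 × N: 1 H each → 3
  2 × C: 3 H each → 6
  2 × C: 2 H each → 4
  2 × C: 1 H each → 2
  1 × C (aromatic): no H
  1 × S: 1 H
  Total hydrogens = 21.
Molecular formula: C12H21N3S

C12H21N3S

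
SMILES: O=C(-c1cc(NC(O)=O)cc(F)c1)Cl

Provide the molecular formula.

Heavy atoms from the SMILES: 8 C, 1 Cl, 1 F, 1 N, 3 O.
Implicit hydrogens by atom environment:
  3 × C (aromatic): 1 H each → 3
  3 × C (aromatic): no H
  2 × C: no H
  2 × O: no H
  1 × Cl: no H
  1 × F: no H
  1 × N: 1 H
  1 × O: 1 H
  Total hydrogens = 5.
Molecular formula: C8H5ClFNO3

C8H5ClFNO3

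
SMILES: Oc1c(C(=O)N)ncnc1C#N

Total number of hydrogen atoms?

4

Hydrogens are implicit in SMILES; fill each atom to its normal valence:
  3 × C (aromatic): no H
  2 × C: no H
  2 × N (aromatic): no H
  1 × C (aromatic): 1 H
  1 × N: 2 H
  1 × N: no H
  1 × O: 1 H
  1 × O: no H
  Total hydrogens = 4.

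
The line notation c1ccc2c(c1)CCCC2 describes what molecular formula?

C10H12

Heavy atoms from the SMILES: 10 C.
Implicit hydrogens by atom environment:
  4 × C: 2 H each → 8
  4 × C (aromatic): 1 H each → 4
  2 × C (aromatic): no H
  Total hydrogens = 12.
Molecular formula: C10H12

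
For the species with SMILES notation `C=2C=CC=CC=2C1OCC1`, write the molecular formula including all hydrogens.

Heavy atoms from the SMILES: 9 C, 1 O.
Implicit hydrogens by atom environment:
  5 × C (aromatic): 1 H each → 5
  2 × C: 2 H each → 4
  1 × C: 1 H
  1 × C (aromatic): no H
  1 × O: no H
  Total hydrogens = 10.
Molecular formula: C9H10O

C9H10O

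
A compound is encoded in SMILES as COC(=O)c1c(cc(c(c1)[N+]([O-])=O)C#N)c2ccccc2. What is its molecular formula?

C15H10N2O4

Heavy atoms from the SMILES: 15 C, 2 N, 4 O.
Implicit hydrogens by atom environment:
  7 × C (aromatic): 1 H each → 7
  5 × C (aromatic): no H
  3 × O: no H
  2 × C: no H
  1 × C: 3 H
  1 × N (charge +1): no H
  1 × N: no H
  1 × O (charge -1): no H
  Total hydrogens = 10.
Molecular formula: C15H10N2O4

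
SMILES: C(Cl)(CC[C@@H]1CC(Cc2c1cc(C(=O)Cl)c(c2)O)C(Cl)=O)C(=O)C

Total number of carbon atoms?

The symbol for carbon appears 17 times in the SMILES. Lowercase c denotes aromatic carbon and counts toward C.

17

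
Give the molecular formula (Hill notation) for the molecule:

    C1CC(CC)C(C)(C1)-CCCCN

C12H25N

Heavy atoms from the SMILES: 12 C, 1 N.
Implicit hydrogens by atom environment:
  8 × C: 2 H each → 16
  2 × C: 3 H each → 6
  1 × C: 1 H
  1 × C: no H
  1 × N: 2 H
  Total hydrogens = 25.
Molecular formula: C12H25N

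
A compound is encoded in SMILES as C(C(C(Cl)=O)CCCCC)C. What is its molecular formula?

Heavy atoms from the SMILES: 9 C, 1 Cl, 1 O.
Implicit hydrogens by atom environment:
  5 × C: 2 H each → 10
  2 × C: 3 H each → 6
  1 × C: 1 H
  1 × C: no H
  1 × Cl: no H
  1 × O: no H
  Total hydrogens = 17.
Molecular formula: C9H17ClO

C9H17ClO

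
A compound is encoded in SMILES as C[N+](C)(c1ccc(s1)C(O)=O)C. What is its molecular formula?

C8H12NO2S+

Heavy atoms from the SMILES: 8 C, 1 N, 2 O, 1 S.
Implicit hydrogens by atom environment:
  3 × C: 3 H each → 9
  2 × C (aromatic): 1 H each → 2
  2 × C (aromatic): no H
  1 × C: no H
  1 × N (charge +1): no H
  1 × O: 1 H
  1 × O: no H
  1 × S (aromatic): no H
  Total hydrogens = 12.
Net charge +1.
Molecular formula: C8H12NO2S+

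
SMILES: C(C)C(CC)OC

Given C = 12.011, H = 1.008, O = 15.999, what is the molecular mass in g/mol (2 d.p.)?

Molecular formula: C6H14O.
M = 6×12.011 + 14×1.008 + 1×15.999 = 102.18 g/mol.

102.18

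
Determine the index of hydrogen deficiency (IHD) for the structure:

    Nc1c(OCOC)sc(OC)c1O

3

Molecular formula from the SMILES: C7H11NO4S.
DoU = (2C + 2 + N − H − X)/2 = (2·7 + 2 + 1 − 11 − 0)/2 = 6/2 = 3.
(Structurally: 1 ring(s) + 2 π bond(s) = 3.)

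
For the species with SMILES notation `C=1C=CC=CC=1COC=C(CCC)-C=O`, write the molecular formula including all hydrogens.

C13H16O2

Heavy atoms from the SMILES: 13 C, 2 O.
Implicit hydrogens by atom environment:
  5 × C (aromatic): 1 H each → 5
  3 × C: 2 H each → 6
  2 × C: 1 H each → 2
  2 × O: no H
  1 × C: 3 H
  1 × C: no H
  1 × C (aromatic): no H
  Total hydrogens = 16.
Molecular formula: C13H16O2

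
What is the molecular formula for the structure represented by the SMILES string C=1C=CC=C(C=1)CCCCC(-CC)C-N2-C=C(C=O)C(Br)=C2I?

C19H23BrINO

Heavy atoms from the SMILES: 1 Br, 19 C, 1 I, 1 N, 1 O.
Implicit hydrogens by atom environment:
  6 × C: 2 H each → 12
  6 × C (aromatic): 1 H each → 6
  4 × C (aromatic): no H
  2 × C: 1 H each → 2
  1 × Br: no H
  1 × C: 3 H
  1 × I: no H
  1 × N (aromatic): no H
  1 × O: no H
  Total hydrogens = 23.
Molecular formula: C19H23BrINO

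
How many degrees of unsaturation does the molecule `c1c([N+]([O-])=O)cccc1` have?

5

Molecular formula from the SMILES: C6H5NO2.
DoU = (2C + 2 + N − H − X)/2 = (2·6 + 2 + 1 − 5 − 0)/2 = 10/2 = 5.
(Structurally: 1 ring(s) + 4 π bond(s) = 5.)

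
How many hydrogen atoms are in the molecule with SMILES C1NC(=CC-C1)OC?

11

Hydrogens are implicit in SMILES; fill each atom to its normal valence:
  3 × C: 2 H each → 6
  1 × C: 3 H
  1 × C: 1 H
  1 × C: no H
  1 × N: 1 H
  1 × O: no H
  Total hydrogens = 11.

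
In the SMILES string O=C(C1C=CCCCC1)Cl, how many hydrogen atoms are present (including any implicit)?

Hydrogens are implicit in SMILES; fill each atom to its normal valence:
  4 × C: 2 H each → 8
  3 × C: 1 H each → 3
  1 × C: no H
  1 × Cl: no H
  1 × O: no H
  Total hydrogens = 11.

11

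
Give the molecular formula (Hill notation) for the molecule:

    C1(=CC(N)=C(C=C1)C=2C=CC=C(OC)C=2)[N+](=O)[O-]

Heavy atoms from the SMILES: 13 C, 2 N, 3 O.
Implicit hydrogens by atom environment:
  7 × C (aromatic): 1 H each → 7
  5 × C (aromatic): no H
  2 × O: no H
  1 × C: 3 H
  1 × N: 2 H
  1 × N (charge +1): no H
  1 × O (charge -1): no H
  Total hydrogens = 12.
Molecular formula: C13H12N2O3

C13H12N2O3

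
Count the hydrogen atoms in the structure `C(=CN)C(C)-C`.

11

Hydrogens are implicit in SMILES; fill each atom to its normal valence:
  3 × C: 1 H each → 3
  2 × C: 3 H each → 6
  1 × N: 2 H
  Total hydrogens = 11.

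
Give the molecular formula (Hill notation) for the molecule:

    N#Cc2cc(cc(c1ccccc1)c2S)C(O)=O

Heavy atoms from the SMILES: 14 C, 1 N, 2 O, 1 S.
Implicit hydrogens by atom environment:
  7 × C (aromatic): 1 H each → 7
  5 × C (aromatic): no H
  2 × C: no H
  1 × N: no H
  1 × O: 1 H
  1 × O: no H
  1 × S: 1 H
  Total hydrogens = 9.
Molecular formula: C14H9NO2S

C14H9NO2S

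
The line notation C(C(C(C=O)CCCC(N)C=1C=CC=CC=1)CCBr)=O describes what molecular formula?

C16H22BrNO2

Heavy atoms from the SMILES: 1 Br, 16 C, 1 N, 2 O.
Implicit hydrogens by atom environment:
  5 × C: 2 H each → 10
  5 × C: 1 H each → 5
  5 × C (aromatic): 1 H each → 5
  2 × O: no H
  1 × Br: no H
  1 × C (aromatic): no H
  1 × N: 2 H
  Total hydrogens = 22.
Molecular formula: C16H22BrNO2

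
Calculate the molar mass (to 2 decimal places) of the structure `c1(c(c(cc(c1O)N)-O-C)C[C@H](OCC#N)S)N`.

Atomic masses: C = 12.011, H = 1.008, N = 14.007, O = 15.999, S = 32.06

269.32

Molecular formula: C11H15N3O3S.
M = 11×12.011 + 15×1.008 + 3×14.007 + 3×15.999 + 1×32.06 = 269.32 g/mol.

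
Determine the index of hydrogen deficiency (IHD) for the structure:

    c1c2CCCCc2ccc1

Molecular formula from the SMILES: C10H12.
DoU = (2C + 2 + N − H − X)/2 = (2·10 + 2 + 0 − 12 − 0)/2 = 10/2 = 5.
(Structurally: 2 ring(s) + 3 π bond(s) = 5.)

5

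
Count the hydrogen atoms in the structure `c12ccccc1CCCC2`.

Hydrogens are implicit in SMILES; fill each atom to its normal valence:
  4 × C: 2 H each → 8
  4 × C (aromatic): 1 H each → 4
  2 × C (aromatic): no H
  Total hydrogens = 12.

12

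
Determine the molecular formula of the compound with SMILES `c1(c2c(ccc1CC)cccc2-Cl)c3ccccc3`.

Heavy atoms from the SMILES: 18 C, 1 Cl.
Implicit hydrogens by atom environment:
  10 × C (aromatic): 1 H each → 10
  6 × C (aromatic): no H
  1 × C: 3 H
  1 × C: 2 H
  1 × Cl: no H
  Total hydrogens = 15.
Molecular formula: C18H15Cl

C18H15Cl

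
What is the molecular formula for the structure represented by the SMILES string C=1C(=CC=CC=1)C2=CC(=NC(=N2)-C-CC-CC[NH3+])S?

C15H20N3S+

Heavy atoms from the SMILES: 15 C, 3 N, 1 S.
Implicit hydrogens by atom environment:
  6 × C (aromatic): 1 H each → 6
  5 × C: 2 H each → 10
  4 × C (aromatic): no H
  2 × N (aromatic): no H
  1 × N (charge +1): 3 H
  1 × S: 1 H
  Total hydrogens = 20.
Net charge +1.
Molecular formula: C15H20N3S+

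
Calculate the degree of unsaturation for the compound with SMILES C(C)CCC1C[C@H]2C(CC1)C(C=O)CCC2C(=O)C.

4

Molecular formula from the SMILES: C17H28O2.
DoU = (2C + 2 + N − H − X)/2 = (2·17 + 2 + 0 − 28 − 0)/2 = 8/2 = 4.
(Structurally: 2 ring(s) + 2 π bond(s) = 4.)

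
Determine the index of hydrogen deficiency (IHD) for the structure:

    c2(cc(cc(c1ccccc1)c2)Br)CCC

8

Molecular formula from the SMILES: C15H15Br.
DoU = (2C + 2 + N − H − X)/2 = (2·15 + 2 + 0 − 15 − 1)/2 = 16/2 = 8.
(Structurally: 2 ring(s) + 6 π bond(s) = 8.)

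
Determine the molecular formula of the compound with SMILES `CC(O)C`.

Heavy atoms from the SMILES: 3 C, 1 O.
Implicit hydrogens by atom environment:
  2 × C: 3 H each → 6
  1 × C: 1 H
  1 × O: 1 H
  Total hydrogens = 8.
Molecular formula: C3H8O

C3H8O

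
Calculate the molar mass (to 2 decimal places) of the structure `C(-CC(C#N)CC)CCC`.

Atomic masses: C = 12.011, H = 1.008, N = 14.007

139.24

Molecular formula: C9H17N.
M = 9×12.011 + 17×1.008 + 1×14.007 = 139.24 g/mol.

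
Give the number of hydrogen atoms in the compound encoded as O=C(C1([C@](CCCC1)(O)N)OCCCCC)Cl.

22

Hydrogens are implicit in SMILES; fill each atom to its normal valence:
  8 × C: 2 H each → 16
  3 × C: no H
  2 × O: no H
  1 × C: 3 H
  1 × Cl: no H
  1 × N: 2 H
  1 × O: 1 H
  Total hydrogens = 22.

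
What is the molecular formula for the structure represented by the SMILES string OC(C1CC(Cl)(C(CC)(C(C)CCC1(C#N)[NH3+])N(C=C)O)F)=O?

Heavy atoms from the SMILES: 15 C, 1 Cl, 1 F, 3 N, 3 O.
Implicit hydrogens by atom environment:
  5 × C: 2 H each → 10
  5 × C: no H
  3 × C: 1 H each → 3
  2 × C: 3 H each → 6
  2 × N: no H
  2 × O: 1 H each → 2
  1 × Cl: no H
  1 × F: no H
  1 × N (charge +1): 3 H
  1 × O: no H
  Total hydrogens = 24.
Net charge +1.
Molecular formula: C15H24ClFN3O3+

C15H24ClFN3O3+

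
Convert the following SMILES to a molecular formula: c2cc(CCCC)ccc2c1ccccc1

C16H18

Heavy atoms from the SMILES: 16 C.
Implicit hydrogens by atom environment:
  9 × C (aromatic): 1 H each → 9
  3 × C: 2 H each → 6
  3 × C (aromatic): no H
  1 × C: 3 H
  Total hydrogens = 18.
Molecular formula: C16H18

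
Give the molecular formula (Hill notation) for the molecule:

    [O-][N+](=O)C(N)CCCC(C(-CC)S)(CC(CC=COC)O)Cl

C14H27ClN2O4S

Heavy atoms from the SMILES: 14 C, 1 Cl, 2 N, 4 O, 1 S.
Implicit hydrogens by atom environment:
  6 × C: 2 H each → 12
  5 × C: 1 H each → 5
  2 × C: 3 H each → 6
  2 × O: no H
  1 × C: no H
  1 × Cl: no H
  1 × N: 2 H
  1 × N (charge +1): no H
  1 × O: 1 H
  1 × O (charge -1): no H
  1 × S: 1 H
  Total hydrogens = 27.
Molecular formula: C14H27ClN2O4S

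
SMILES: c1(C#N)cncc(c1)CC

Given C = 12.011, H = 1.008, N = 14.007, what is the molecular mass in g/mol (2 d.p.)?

Molecular formula: C8H8N2.
M = 8×12.011 + 8×1.008 + 2×14.007 = 132.17 g/mol.

132.17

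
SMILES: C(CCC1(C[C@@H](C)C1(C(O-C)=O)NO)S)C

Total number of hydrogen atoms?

21

Hydrogens are implicit in SMILES; fill each atom to its normal valence:
  4 × C: 2 H each → 8
  3 × C: 3 H each → 9
  3 × C: no H
  2 × O: no H
  1 × C: 1 H
  1 × N: 1 H
  1 × O: 1 H
  1 × S: 1 H
  Total hydrogens = 21.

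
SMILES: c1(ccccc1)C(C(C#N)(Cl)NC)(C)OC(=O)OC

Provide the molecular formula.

C13H15ClN2O3

Heavy atoms from the SMILES: 13 C, 1 Cl, 2 N, 3 O.
Implicit hydrogens by atom environment:
  5 × C (aromatic): 1 H each → 5
  4 × C: no H
  3 × C: 3 H each → 9
  3 × O: no H
  1 × C (aromatic): no H
  1 × Cl: no H
  1 × N: 1 H
  1 × N: no H
  Total hydrogens = 15.
Molecular formula: C13H15ClN2O3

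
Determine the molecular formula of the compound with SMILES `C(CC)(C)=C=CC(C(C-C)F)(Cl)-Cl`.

Heavy atoms from the SMILES: 10 C, 2 Cl, 1 F.
Implicit hydrogens by atom environment:
  3 × C: 3 H each → 9
  3 × C: no H
  2 × C: 2 H each → 4
  2 × C: 1 H each → 2
  2 × Cl: no H
  1 × F: no H
  Total hydrogens = 15.
Molecular formula: C10H15Cl2F

C10H15Cl2F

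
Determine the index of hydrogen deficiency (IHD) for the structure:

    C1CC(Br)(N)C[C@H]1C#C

3

Molecular formula from the SMILES: C7H10BrN.
DoU = (2C + 2 + N − H − X)/2 = (2·7 + 2 + 1 − 10 − 1)/2 = 6/2 = 3.
(Structurally: 1 ring(s) + 2 π bond(s) = 3.)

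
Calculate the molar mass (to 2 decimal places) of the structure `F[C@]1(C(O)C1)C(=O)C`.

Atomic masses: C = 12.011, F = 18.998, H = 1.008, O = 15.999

Molecular formula: C5H7FO2.
M = 5×12.011 + 1×18.998 + 7×1.008 + 2×15.999 = 118.11 g/mol.

118.11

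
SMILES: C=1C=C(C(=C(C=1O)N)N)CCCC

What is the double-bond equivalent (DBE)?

Molecular formula from the SMILES: C10H16N2O.
DoU = (2C + 2 + N − H − X)/2 = (2·10 + 2 + 2 − 16 − 0)/2 = 8/2 = 4.
(Structurally: 1 ring(s) + 3 π bond(s) = 4.)

4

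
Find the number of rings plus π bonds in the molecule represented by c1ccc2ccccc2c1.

Molecular formula from the SMILES: C10H8.
DoU = (2C + 2 + N − H − X)/2 = (2·10 + 2 + 0 − 8 − 0)/2 = 14/2 = 7.
(Structurally: 2 ring(s) + 5 π bond(s) = 7.)

7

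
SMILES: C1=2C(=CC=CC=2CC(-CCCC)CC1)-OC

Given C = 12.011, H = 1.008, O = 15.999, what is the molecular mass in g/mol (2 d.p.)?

Molecular formula: C15H22O.
M = 15×12.011 + 22×1.008 + 1×15.999 = 218.34 g/mol.

218.34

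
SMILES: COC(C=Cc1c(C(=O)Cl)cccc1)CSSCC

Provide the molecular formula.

C14H17ClO2S2

Heavy atoms from the SMILES: 14 C, 1 Cl, 2 O, 2 S.
Implicit hydrogens by atom environment:
  4 × C (aromatic): 1 H each → 4
  3 × C: 1 H each → 3
  2 × C: 3 H each → 6
  2 × C: 2 H each → 4
  2 × C (aromatic): no H
  2 × O: no H
  2 × S: no H
  1 × C: no H
  1 × Cl: no H
  Total hydrogens = 17.
Molecular formula: C14H17ClO2S2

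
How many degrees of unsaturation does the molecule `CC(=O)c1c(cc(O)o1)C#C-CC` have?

Molecular formula from the SMILES: C10H10O3.
DoU = (2C + 2 + N − H − X)/2 = (2·10 + 2 + 0 − 10 − 0)/2 = 12/2 = 6.
(Structurally: 1 ring(s) + 5 π bond(s) = 6.)

6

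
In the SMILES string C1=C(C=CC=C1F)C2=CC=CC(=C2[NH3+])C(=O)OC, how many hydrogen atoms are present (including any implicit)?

13

Hydrogens are implicit in SMILES; fill each atom to its normal valence:
  7 × C (aromatic): 1 H each → 7
  5 × C (aromatic): no H
  2 × O: no H
  1 × C: 3 H
  1 × C: no H
  1 × F: no H
  1 × N (charge +1): 3 H
  Total hydrogens = 13.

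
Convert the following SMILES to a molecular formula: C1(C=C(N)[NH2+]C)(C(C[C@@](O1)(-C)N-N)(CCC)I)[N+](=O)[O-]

C11H23IN5O3+

Heavy atoms from the SMILES: 11 C, 1 I, 5 N, 3 O.
Implicit hydrogens by atom environment:
  4 × C: no H
  3 × C: 3 H each → 9
  3 × C: 2 H each → 6
  2 × N: 2 H each → 4
  2 × O: no H
  1 × C: 1 H
  1 × I: no H
  1 × N (charge +1): 2 H
  1 × N: 1 H
  1 × N (charge +1): no H
  1 × O (charge -1): no H
  Total hydrogens = 23.
Net charge +1.
Molecular formula: C11H23IN5O3+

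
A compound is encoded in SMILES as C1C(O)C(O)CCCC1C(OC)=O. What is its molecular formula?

C9H16O4

Heavy atoms from the SMILES: 9 C, 4 O.
Implicit hydrogens by atom environment:
  4 × C: 2 H each → 8
  3 × C: 1 H each → 3
  2 × O: 1 H each → 2
  2 × O: no H
  1 × C: 3 H
  1 × C: no H
  Total hydrogens = 16.
Molecular formula: C9H16O4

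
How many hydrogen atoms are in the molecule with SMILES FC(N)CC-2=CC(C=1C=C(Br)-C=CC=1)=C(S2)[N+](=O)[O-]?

Hydrogens are implicit in SMILES; fill each atom to its normal valence:
  5 × C (aromatic): 1 H each → 5
  5 × C (aromatic): no H
  1 × Br: no H
  1 × C: 2 H
  1 × C: 1 H
  1 × F: no H
  1 × N: 2 H
  1 × N (charge +1): no H
  1 × O: no H
  1 × O (charge -1): no H
  1 × S (aromatic): no H
  Total hydrogens = 10.

10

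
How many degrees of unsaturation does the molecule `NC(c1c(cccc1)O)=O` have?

Molecular formula from the SMILES: C7H7NO2.
DoU = (2C + 2 + N − H − X)/2 = (2·7 + 2 + 1 − 7 − 0)/2 = 10/2 = 5.
(Structurally: 1 ring(s) + 4 π bond(s) = 5.)

5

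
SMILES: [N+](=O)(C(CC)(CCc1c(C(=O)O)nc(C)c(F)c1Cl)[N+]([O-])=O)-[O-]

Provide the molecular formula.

Heavy atoms from the SMILES: 12 C, 1 Cl, 1 F, 3 N, 6 O.
Implicit hydrogens by atom environment:
  5 × C (aromatic): no H
  3 × C: 2 H each → 6
  3 × O: no H
  2 × C: 3 H each → 6
  2 × C: no H
  2 × N (charge +1): no H
  2 × O (charge -1): no H
  1 × Cl: no H
  1 × F: no H
  1 × N (aromatic): no H
  1 × O: 1 H
  Total hydrogens = 13.
Molecular formula: C12H13ClFN3O6

C12H13ClFN3O6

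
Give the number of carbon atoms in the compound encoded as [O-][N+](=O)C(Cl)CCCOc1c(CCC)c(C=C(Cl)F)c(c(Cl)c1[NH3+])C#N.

The symbol for carbon appears 16 times in the SMILES. Lowercase c denotes aromatic carbon and counts toward C.

16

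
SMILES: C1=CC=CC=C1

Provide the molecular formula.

C6H6

Heavy atoms from the SMILES: 6 C.
Implicit hydrogens by atom environment:
  6 × C (aromatic): 1 H each → 6
  Total hydrogens = 6.
Molecular formula: C6H6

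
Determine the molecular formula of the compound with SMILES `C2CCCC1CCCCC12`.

C10H18

Heavy atoms from the SMILES: 10 C.
Implicit hydrogens by atom environment:
  8 × C: 2 H each → 16
  2 × C: 1 H each → 2
  Total hydrogens = 18.
Molecular formula: C10H18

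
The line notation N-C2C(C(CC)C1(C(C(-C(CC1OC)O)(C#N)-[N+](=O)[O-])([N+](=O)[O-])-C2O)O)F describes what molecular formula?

Heavy atoms from the SMILES: 14 C, 1 F, 4 N, 8 O.
Implicit hydrogens by atom environment:
  6 × C: 1 H each → 6
  4 × C: no H
  3 × O: 1 H each → 3
  3 × O: no H
  2 × C: 3 H each → 6
  2 × C: 2 H each → 4
  2 × N (charge +1): no H
  2 × O (charge -1): no H
  1 × F: no H
  1 × N: 2 H
  1 × N: no H
  Total hydrogens = 21.
Molecular formula: C14H21FN4O8

C14H21FN4O8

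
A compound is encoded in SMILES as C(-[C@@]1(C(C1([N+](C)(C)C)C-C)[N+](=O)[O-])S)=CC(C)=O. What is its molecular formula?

C12H21N2O3S+

Heavy atoms from the SMILES: 12 C, 2 N, 3 O, 1 S.
Implicit hydrogens by atom environment:
  5 × C: 3 H each → 15
  3 × C: 1 H each → 3
  3 × C: no H
  2 × N (charge +1): no H
  2 × O: no H
  1 × C: 2 H
  1 × O (charge -1): no H
  1 × S: 1 H
  Total hydrogens = 21.
Net charge +1.
Molecular formula: C12H21N2O3S+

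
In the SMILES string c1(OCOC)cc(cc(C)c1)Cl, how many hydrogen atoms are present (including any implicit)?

Hydrogens are implicit in SMILES; fill each atom to its normal valence:
  3 × C (aromatic): 1 H each → 3
  3 × C (aromatic): no H
  2 × C: 3 H each → 6
  2 × O: no H
  1 × C: 2 H
  1 × Cl: no H
  Total hydrogens = 11.

11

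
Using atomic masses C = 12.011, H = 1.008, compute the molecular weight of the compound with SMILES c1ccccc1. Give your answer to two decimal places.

Molecular formula: C6H6.
M = 6×12.011 + 6×1.008 = 78.11 g/mol.

78.11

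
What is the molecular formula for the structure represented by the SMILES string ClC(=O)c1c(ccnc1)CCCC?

Heavy atoms from the SMILES: 10 C, 1 Cl, 1 N, 1 O.
Implicit hydrogens by atom environment:
  3 × C: 2 H each → 6
  3 × C (aromatic): 1 H each → 3
  2 × C (aromatic): no H
  1 × C: 3 H
  1 × C: no H
  1 × Cl: no H
  1 × N (aromatic): no H
  1 × O: no H
  Total hydrogens = 12.
Molecular formula: C10H12ClNO

C10H12ClNO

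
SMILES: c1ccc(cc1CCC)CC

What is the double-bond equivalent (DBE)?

Molecular formula from the SMILES: C11H16.
DoU = (2C + 2 + N − H − X)/2 = (2·11 + 2 + 0 − 16 − 0)/2 = 8/2 = 4.
(Structurally: 1 ring(s) + 3 π bond(s) = 4.)

4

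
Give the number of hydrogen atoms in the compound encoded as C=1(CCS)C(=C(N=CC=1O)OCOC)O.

Hydrogens are implicit in SMILES; fill each atom to its normal valence:
  4 × C (aromatic): no H
  3 × C: 2 H each → 6
  2 × O: 1 H each → 2
  2 × O: no H
  1 × C: 3 H
  1 × C (aromatic): 1 H
  1 × N (aromatic): no H
  1 × S: 1 H
  Total hydrogens = 13.

13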